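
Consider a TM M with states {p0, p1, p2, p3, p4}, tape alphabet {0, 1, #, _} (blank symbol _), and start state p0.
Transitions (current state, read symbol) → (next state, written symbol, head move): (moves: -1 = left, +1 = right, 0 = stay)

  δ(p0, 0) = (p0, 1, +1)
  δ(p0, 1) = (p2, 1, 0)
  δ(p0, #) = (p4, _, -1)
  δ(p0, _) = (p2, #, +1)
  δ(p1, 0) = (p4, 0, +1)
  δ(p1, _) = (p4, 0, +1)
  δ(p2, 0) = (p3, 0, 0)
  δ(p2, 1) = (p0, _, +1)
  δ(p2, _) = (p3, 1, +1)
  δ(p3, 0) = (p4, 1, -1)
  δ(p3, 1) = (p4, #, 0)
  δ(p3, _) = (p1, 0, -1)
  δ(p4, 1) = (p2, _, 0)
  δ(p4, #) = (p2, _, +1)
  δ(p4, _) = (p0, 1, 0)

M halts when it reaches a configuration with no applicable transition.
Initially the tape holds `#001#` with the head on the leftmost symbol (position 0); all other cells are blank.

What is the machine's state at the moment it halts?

p0 | _[#]001#__   read # → write _, move -1, go to p4
p4 | [_]_001#__   read _ → write 1, move 0, go to p0
p0 | [1]_001#__   read 1 → write 1, move 0, go to p2
p2 | [1]_001#__   read 1 → write _, move +1, go to p0
p0 | _[_]001#__   read _ → write #, move +1, go to p2
p2 | _#[0]01#__   read 0 → write 0, move 0, go to p3
p3 | _#[0]01#__   read 0 → write 1, move -1, go to p4
p4 | _[#]101#__   read # → write _, move +1, go to p2
p2 | __[1]01#__   read 1 → write _, move +1, go to p0
p0 | ___[0]1#__   read 0 → write 1, move +1, go to p0
p0 | ___1[1]#__   read 1 → write 1, move 0, go to p2
p2 | ___1[1]#__   read 1 → write _, move +1, go to p0
p0 | ___1_[#]__   read # → write _, move -1, go to p4
p4 | ___1[_]___   read _ → write 1, move 0, go to p0
p0 | ___1[1]___   read 1 → write 1, move 0, go to p2
p2 | ___1[1]___   read 1 → write _, move +1, go to p0
p0 | ___1_[_]__   read _ → write #, move +1, go to p2
p2 | ___1_#[_]_   read _ → write 1, move +1, go to p3
p3 | ___1_#1[_]   read _ → write 0, move -1, go to p1
p1 | ___1_#[1]0
No transition is defined for (p1, 1); M halts in state p1.

p1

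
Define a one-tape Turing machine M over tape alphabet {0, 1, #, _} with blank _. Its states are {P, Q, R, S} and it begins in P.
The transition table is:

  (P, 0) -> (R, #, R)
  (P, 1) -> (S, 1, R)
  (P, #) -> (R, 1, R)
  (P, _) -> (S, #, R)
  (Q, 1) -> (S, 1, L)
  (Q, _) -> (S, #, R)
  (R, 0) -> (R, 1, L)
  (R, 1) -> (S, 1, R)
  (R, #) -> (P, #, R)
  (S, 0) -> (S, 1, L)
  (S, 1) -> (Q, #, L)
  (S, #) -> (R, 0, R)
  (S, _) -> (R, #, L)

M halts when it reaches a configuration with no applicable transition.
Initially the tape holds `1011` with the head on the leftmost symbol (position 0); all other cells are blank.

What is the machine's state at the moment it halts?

state=P head=0 tape=___[1]011   (P,1)→(S,1,R)
state=S head=1 tape=___1[0]11   (S,0)→(S,1,L)
state=S head=0 tape=___[1]111   (S,1)→(Q,#,L)
state=Q head=-1 tape=__[_]#111   (Q,_)→(S,#,R)
state=S head=0 tape=__#[#]111   (S,#)→(R,0,R)
state=R head=1 tape=__#0[1]11   (R,1)→(S,1,R)
state=S head=2 tape=__#01[1]1   (S,1)→(Q,#,L)
state=Q head=1 tape=__#0[1]#1   (Q,1)→(S,1,L)
state=S head=0 tape=__#[0]1#1   (S,0)→(S,1,L)
state=S head=-1 tape=__[#]11#1   (S,#)→(R,0,R)
state=R head=0 tape=__0[1]1#1   (R,1)→(S,1,R)
state=S head=1 tape=__01[1]#1   (S,1)→(Q,#,L)
state=Q head=0 tape=__0[1]##1   (Q,1)→(S,1,L)
state=S head=-1 tape=__[0]1##1   (S,0)→(S,1,L)
state=S head=-2 tape=_[_]11##1   (S,_)→(R,#,L)
state=R head=-3 tape=[_]#11##1
No transition is defined for (R, _); M halts in state R.

R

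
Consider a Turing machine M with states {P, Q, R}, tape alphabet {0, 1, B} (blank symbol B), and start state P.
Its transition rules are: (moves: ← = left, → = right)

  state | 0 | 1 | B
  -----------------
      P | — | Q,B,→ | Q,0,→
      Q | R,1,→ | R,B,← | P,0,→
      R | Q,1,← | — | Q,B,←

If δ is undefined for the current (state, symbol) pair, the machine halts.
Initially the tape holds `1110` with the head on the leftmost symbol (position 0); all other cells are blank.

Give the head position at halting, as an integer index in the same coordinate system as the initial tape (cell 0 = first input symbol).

0

P | B[1]110B   read 1 → write B, move →, go to Q
Q | BB[1]10B   read 1 → write B, move ←, go to R
R | B[B]B10B   read B → write B, move ←, go to Q
Q | [B]BB10B   read B → write 0, move →, go to P
P | 0[B]B10B   read B → write 0, move →, go to Q
Q | 00[B]10B   read B → write 0, move →, go to P
P | 000[1]0B   read 1 → write B, move →, go to Q
Q | 000B[0]B   read 0 → write 1, move →, go to R
R | 000B1[B]   read B → write B, move ←, go to Q
Q | 000B[1]B   read 1 → write B, move ←, go to R
R | 000[B]BB   read B → write B, move ←, go to Q
Q | 00[0]BBB   read 0 → write 1, move →, go to R
R | 001[B]BB   read B → write B, move ←, go to Q
Q | 00[1]BBB   read 1 → write B, move ←, go to R
R | 0[0]BBBB   read 0 → write 1, move ←, go to Q
Q | [0]1BBBB   read 0 → write 1, move →, go to R
R | 1[1]BBBB
At halt the head is at cell 0.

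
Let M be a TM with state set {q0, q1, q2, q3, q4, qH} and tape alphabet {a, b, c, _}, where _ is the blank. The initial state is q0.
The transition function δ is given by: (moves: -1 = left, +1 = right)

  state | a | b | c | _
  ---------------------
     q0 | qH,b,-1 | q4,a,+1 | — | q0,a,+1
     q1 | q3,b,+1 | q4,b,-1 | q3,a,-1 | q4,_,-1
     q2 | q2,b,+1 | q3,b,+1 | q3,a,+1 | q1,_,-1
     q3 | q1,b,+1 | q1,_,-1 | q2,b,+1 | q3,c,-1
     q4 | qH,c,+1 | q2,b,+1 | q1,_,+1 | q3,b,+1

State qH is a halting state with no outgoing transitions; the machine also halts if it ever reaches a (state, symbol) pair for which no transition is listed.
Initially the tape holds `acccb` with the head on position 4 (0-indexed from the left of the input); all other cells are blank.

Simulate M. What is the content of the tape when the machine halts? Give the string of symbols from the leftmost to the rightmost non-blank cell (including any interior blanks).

cb__ccc

q0 | accc[b]__   read b → write a, move +1, go to q4
q4 | accca[_]_   read _ → write b, move +1, go to q3
q3 | acccab[_]   read _ → write c, move -1, go to q3
q3 | accca[b]c   read b → write _, move -1, go to q1
q1 | accc[a]_c   read a → write b, move +1, go to q3
q3 | acccb[_]c   read _ → write c, move -1, go to q3
q3 | accc[b]cc   read b → write _, move -1, go to q1
q1 | acc[c]_cc   read c → write a, move -1, go to q3
q3 | ac[c]a_cc   read c → write b, move +1, go to q2
q2 | acb[a]_cc   read a → write b, move +1, go to q2
q2 | acbb[_]cc   read _ → write _, move -1, go to q1
q1 | acb[b]_cc   read b → write b, move -1, go to q4
q4 | ac[b]b_cc   read b → write b, move +1, go to q2
q2 | acb[b]_cc   read b → write b, move +1, go to q3
q3 | acbb[_]cc   read _ → write c, move -1, go to q3
q3 | acb[b]ccc   read b → write _, move -1, go to q1
q1 | ac[b]_ccc   read b → write b, move -1, go to q4
q4 | a[c]b_ccc   read c → write _, move +1, go to q1
q1 | a_[b]_ccc   read b → write b, move -1, go to q4
q4 | a[_]b_ccc   read _ → write b, move +1, go to q3
q3 | ab[b]_ccc   read b → write _, move -1, go to q1
q1 | a[b]__ccc   read b → write b, move -1, go to q4
q4 | [a]b__ccc   read a → write c, move +1, go to qH
qH | c[b]__ccc
The non-blank tape span at halt is cb__ccc.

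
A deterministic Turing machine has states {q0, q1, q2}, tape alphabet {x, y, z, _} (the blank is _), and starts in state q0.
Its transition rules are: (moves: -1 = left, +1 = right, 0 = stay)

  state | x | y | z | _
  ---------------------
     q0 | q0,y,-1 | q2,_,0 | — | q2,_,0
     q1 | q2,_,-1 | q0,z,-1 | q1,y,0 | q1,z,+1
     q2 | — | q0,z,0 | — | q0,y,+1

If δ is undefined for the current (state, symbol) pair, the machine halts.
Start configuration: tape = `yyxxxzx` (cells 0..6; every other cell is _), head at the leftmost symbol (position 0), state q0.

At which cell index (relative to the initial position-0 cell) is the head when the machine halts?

5

q0 | [y]yxxxzx   read y → write _, move 0, go to q2
q2 | [_]yxxxzx   read _ → write y, move +1, go to q0
q0 | y[y]xxxzx   read y → write _, move 0, go to q2
q2 | y[_]xxxzx   read _ → write y, move +1, go to q0
q0 | yy[x]xxzx   read x → write y, move -1, go to q0
q0 | y[y]yxxzx   read y → write _, move 0, go to q2
q2 | y[_]yxxzx   read _ → write y, move +1, go to q0
q0 | yy[y]xxzx   read y → write _, move 0, go to q2
q2 | yy[_]xxzx   read _ → write y, move +1, go to q0
q0 | yyy[x]xzx   read x → write y, move -1, go to q0
q0 | yy[y]yxzx   read y → write _, move 0, go to q2
q2 | yy[_]yxzx   read _ → write y, move +1, go to q0
q0 | yyy[y]xzx   read y → write _, move 0, go to q2
q2 | yyy[_]xzx   read _ → write y, move +1, go to q0
q0 | yyyy[x]zx   read x → write y, move -1, go to q0
q0 | yyy[y]yzx   read y → write _, move 0, go to q2
q2 | yyy[_]yzx   read _ → write y, move +1, go to q0
q0 | yyyy[y]zx   read y → write _, move 0, go to q2
q2 | yyyy[_]zx   read _ → write y, move +1, go to q0
q0 | yyyyy[z]x
At halt the head is at cell 5.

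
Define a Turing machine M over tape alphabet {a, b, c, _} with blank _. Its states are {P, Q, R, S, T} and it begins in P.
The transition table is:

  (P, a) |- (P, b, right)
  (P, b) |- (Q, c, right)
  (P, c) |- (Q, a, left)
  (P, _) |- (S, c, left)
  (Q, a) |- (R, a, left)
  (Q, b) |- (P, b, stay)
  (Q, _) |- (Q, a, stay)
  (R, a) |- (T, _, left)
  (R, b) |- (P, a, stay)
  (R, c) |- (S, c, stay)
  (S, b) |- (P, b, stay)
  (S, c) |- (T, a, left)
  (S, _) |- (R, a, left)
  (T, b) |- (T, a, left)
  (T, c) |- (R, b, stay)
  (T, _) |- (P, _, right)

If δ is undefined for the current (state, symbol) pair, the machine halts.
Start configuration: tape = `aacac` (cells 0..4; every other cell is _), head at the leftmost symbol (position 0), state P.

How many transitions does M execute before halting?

state=P head=0 tape=_[a]acac_   (P,a)→(P,b,right)
state=P head=1 tape=_b[a]cac_   (P,a)→(P,b,right)
state=P head=2 tape=_bb[c]ac_   (P,c)→(Q,a,left)
state=Q head=1 tape=_b[b]aac_   (Q,b)→(P,b,stay)
state=P head=1 tape=_b[b]aac_   (P,b)→(Q,c,right)
state=Q head=2 tape=_bc[a]ac_   (Q,a)→(R,a,left)
state=R head=1 tape=_b[c]aac_   (R,c)→(S,c,stay)
state=S head=1 tape=_b[c]aac_   (S,c)→(T,a,left)
state=T head=0 tape=_[b]aaac_   (T,b)→(T,a,left)
state=T head=-1 tape=[_]aaaac_   (T,_)→(P,_,right)
state=P head=0 tape=_[a]aaac_   (P,a)→(P,b,right)
state=P head=1 tape=_b[a]aac_   (P,a)→(P,b,right)
state=P head=2 tape=_bb[a]ac_   (P,a)→(P,b,right)
state=P head=3 tape=_bbb[a]c_   (P,a)→(P,b,right)
state=P head=4 tape=_bbbb[c]_   (P,c)→(Q,a,left)
state=Q head=3 tape=_bbb[b]a_   (Q,b)→(P,b,stay)
state=P head=3 tape=_bbb[b]a_   (P,b)→(Q,c,right)
state=Q head=4 tape=_bbbc[a]_   (Q,a)→(R,a,left)
state=R head=3 tape=_bbb[c]a_   (R,c)→(S,c,stay)
state=S head=3 tape=_bbb[c]a_   (S,c)→(T,a,left)
state=T head=2 tape=_bb[b]aa_   (T,b)→(T,a,left)
state=T head=1 tape=_b[b]aaa_   (T,b)→(T,a,left)
state=T head=0 tape=_[b]aaaa_   (T,b)→(T,a,left)
state=T head=-1 tape=[_]aaaaa_   (T,_)→(P,_,right)
state=P head=0 tape=_[a]aaaa_   (P,a)→(P,b,right)
state=P head=1 tape=_b[a]aaa_   (P,a)→(P,b,right)
state=P head=2 tape=_bb[a]aa_   (P,a)→(P,b,right)
state=P head=3 tape=_bbb[a]a_   (P,a)→(P,b,right)
state=P head=4 tape=_bbbb[a]_   (P,a)→(P,b,right)
state=P head=5 tape=_bbbbb[_]   (P,_)→(S,c,left)
state=S head=4 tape=_bbbb[b]c   (S,b)→(P,b,stay)
state=P head=4 tape=_bbbb[b]c   (P,b)→(Q,c,right)
state=Q head=5 tape=_bbbbc[c]
M halts after 32 transitions.

32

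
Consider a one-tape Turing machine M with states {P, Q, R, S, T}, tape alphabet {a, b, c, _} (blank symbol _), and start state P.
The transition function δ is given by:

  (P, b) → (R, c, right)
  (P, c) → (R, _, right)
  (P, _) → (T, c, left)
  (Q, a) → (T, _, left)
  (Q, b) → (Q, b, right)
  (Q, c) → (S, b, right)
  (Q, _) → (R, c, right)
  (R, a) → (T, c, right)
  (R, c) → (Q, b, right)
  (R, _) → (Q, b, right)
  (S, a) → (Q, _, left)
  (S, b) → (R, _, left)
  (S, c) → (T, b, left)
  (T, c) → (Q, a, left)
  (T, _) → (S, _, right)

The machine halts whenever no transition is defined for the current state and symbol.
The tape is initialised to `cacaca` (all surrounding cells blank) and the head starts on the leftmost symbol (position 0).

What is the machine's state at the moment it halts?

P | [c]acaca__   read c → write _, move right, go to R
R | _[a]caca__   read a → write c, move right, go to T
T | _c[c]aca__   read c → write a, move left, go to Q
Q | _[c]aaca__   read c → write b, move right, go to S
S | _b[a]aca__   read a → write _, move left, go to Q
Q | _[b]_aca__   read b → write b, move right, go to Q
Q | _b[_]aca__   read _ → write c, move right, go to R
R | _bc[a]ca__   read a → write c, move right, go to T
T | _bcc[c]a__   read c → write a, move left, go to Q
Q | _bc[c]aa__   read c → write b, move right, go to S
S | _bcb[a]a__   read a → write _, move left, go to Q
Q | _bc[b]_a__   read b → write b, move right, go to Q
Q | _bcb[_]a__   read _ → write c, move right, go to R
R | _bcbc[a]__   read a → write c, move right, go to T
T | _bcbcc[_]_   read _ → write _, move right, go to S
S | _bcbcc_[_]
No transition is defined for (S, _); M halts in state S.

S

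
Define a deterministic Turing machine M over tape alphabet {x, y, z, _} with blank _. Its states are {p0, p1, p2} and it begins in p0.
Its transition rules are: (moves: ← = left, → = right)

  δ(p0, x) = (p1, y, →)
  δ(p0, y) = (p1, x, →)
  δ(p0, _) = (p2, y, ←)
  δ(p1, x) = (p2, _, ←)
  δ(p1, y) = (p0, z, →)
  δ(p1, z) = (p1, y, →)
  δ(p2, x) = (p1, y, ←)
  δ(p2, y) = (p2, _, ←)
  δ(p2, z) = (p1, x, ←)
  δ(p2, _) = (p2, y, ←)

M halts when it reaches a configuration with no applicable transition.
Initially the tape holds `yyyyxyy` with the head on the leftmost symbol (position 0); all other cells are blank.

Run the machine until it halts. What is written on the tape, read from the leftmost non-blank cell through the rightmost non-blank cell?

state=p0 head=0 tape=[y]yyyxyy_   (p0,y)→(p1,x,→)
state=p1 head=1 tape=x[y]yyxyy_   (p1,y)→(p0,z,→)
state=p0 head=2 tape=xz[y]yxyy_   (p0,y)→(p1,x,→)
state=p1 head=3 tape=xzx[y]xyy_   (p1,y)→(p0,z,→)
state=p0 head=4 tape=xzxz[x]yy_   (p0,x)→(p1,y,→)
state=p1 head=5 tape=xzxzy[y]y_   (p1,y)→(p0,z,→)
state=p0 head=6 tape=xzxzyz[y]_   (p0,y)→(p1,x,→)
state=p1 head=7 tape=xzxzyzx[_]
The non-blank tape span at halt is xzxzyzx.

xzxzyzx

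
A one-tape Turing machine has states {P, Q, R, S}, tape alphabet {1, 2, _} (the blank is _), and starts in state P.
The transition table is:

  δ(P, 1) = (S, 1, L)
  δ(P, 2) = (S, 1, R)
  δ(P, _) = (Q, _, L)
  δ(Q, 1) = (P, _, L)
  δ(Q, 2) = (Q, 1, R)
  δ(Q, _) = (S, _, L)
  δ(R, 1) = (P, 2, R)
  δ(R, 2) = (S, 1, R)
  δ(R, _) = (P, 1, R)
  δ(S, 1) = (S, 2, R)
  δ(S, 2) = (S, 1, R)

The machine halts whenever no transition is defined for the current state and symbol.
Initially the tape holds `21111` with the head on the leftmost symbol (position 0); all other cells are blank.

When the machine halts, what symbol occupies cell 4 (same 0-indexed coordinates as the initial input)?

state=P head=0 tape=[2]1111_   (P,2)→(S,1,R)
state=S head=1 tape=1[1]111_   (S,1)→(S,2,R)
state=S head=2 tape=12[1]11_   (S,1)→(S,2,R)
state=S head=3 tape=122[1]1_   (S,1)→(S,2,R)
state=S head=4 tape=1222[1]_   (S,1)→(S,2,R)
state=S head=5 tape=12222[_]
Cell 4 holds 2 when M halts.

2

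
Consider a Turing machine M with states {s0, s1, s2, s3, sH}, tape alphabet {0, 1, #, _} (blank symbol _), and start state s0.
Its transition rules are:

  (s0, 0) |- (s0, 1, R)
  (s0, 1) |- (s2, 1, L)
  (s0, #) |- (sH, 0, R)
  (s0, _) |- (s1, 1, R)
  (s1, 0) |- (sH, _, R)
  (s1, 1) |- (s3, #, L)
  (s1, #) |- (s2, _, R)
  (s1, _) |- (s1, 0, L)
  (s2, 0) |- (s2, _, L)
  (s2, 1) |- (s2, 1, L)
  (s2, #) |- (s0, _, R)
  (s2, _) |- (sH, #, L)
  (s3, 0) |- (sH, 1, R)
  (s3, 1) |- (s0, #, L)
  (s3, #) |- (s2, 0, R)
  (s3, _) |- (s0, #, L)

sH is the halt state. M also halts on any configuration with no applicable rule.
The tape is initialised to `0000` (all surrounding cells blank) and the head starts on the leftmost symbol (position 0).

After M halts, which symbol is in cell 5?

0

state=s0 head=0 tape=__[0]000__   (s0,0)→(s0,1,R)
state=s0 head=1 tape=__1[0]00__   (s0,0)→(s0,1,R)
state=s0 head=2 tape=__11[0]0__   (s0,0)→(s0,1,R)
state=s0 head=3 tape=__111[0]__   (s0,0)→(s0,1,R)
state=s0 head=4 tape=__1111[_]_   (s0,_)→(s1,1,R)
state=s1 head=5 tape=__11111[_]   (s1,_)→(s1,0,L)
state=s1 head=4 tape=__1111[1]0   (s1,1)→(s3,#,L)
state=s3 head=3 tape=__111[1]#0   (s3,1)→(s0,#,L)
state=s0 head=2 tape=__11[1]##0   (s0,1)→(s2,1,L)
state=s2 head=1 tape=__1[1]1##0   (s2,1)→(s2,1,L)
state=s2 head=0 tape=__[1]11##0   (s2,1)→(s2,1,L)
state=s2 head=-1 tape=_[_]111##0   (s2,_)→(sH,#,L)
state=sH head=-2 tape=[_]#111##0
Cell 5 holds 0 when M halts.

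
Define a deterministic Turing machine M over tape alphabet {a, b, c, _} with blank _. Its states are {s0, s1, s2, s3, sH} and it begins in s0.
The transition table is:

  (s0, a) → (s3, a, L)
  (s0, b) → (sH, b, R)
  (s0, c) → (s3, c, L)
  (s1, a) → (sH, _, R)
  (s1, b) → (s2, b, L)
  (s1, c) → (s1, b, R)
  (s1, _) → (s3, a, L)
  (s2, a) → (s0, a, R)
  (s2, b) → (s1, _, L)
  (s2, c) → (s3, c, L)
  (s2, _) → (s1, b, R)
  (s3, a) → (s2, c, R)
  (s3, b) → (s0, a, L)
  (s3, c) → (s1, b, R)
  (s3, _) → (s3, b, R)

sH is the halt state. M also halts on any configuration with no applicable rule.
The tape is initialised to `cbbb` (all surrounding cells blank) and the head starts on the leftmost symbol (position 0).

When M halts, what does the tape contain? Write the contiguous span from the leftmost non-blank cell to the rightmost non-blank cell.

state=s0 head=0 tape=____[c]bbb   (s0,c)→(s3,c,L)
state=s3 head=-1 tape=___[_]cbbb   (s3,_)→(s3,b,R)
state=s3 head=0 tape=___b[c]bbb   (s3,c)→(s1,b,R)
state=s1 head=1 tape=___bb[b]bb   (s1,b)→(s2,b,L)
state=s2 head=0 tape=___b[b]bbb   (s2,b)→(s1,_,L)
state=s1 head=-1 tape=___[b]_bbb   (s1,b)→(s2,b,L)
state=s2 head=-2 tape=__[_]b_bbb   (s2,_)→(s1,b,R)
state=s1 head=-1 tape=__b[b]_bbb   (s1,b)→(s2,b,L)
state=s2 head=-2 tape=__[b]b_bbb   (s2,b)→(s1,_,L)
state=s1 head=-3 tape=_[_]_b_bbb   (s1,_)→(s3,a,L)
state=s3 head=-4 tape=[_]a_b_bbb   (s3,_)→(s3,b,R)
state=s3 head=-3 tape=b[a]_b_bbb   (s3,a)→(s2,c,R)
state=s2 head=-2 tape=bc[_]b_bbb   (s2,_)→(s1,b,R)
state=s1 head=-1 tape=bcb[b]_bbb   (s1,b)→(s2,b,L)
state=s2 head=-2 tape=bc[b]b_bbb   (s2,b)→(s1,_,L)
state=s1 head=-3 tape=b[c]_b_bbb   (s1,c)→(s1,b,R)
state=s1 head=-2 tape=bb[_]b_bbb   (s1,_)→(s3,a,L)
state=s3 head=-3 tape=b[b]ab_bbb   (s3,b)→(s0,a,L)
state=s0 head=-4 tape=[b]aab_bbb   (s0,b)→(sH,b,R)
state=sH head=-3 tape=b[a]ab_bbb
The non-blank tape span at halt is baab_bbb.

baab_bbb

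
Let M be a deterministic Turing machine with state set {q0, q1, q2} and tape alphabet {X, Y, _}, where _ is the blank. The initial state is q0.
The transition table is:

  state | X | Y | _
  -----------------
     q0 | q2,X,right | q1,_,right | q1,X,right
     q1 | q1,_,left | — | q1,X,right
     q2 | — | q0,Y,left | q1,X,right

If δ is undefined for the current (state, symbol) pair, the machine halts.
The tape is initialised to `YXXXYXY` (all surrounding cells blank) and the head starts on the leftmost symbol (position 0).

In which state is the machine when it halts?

q0 | __[Y]XXXYXY   read Y → write _, move right, go to q1
q1 | ___[X]XXYXY   read X → write _, move left, go to q1
q1 | __[_]_XXYXY   read _ → write X, move right, go to q1
q1 | __X[_]XXYXY   read _ → write X, move right, go to q1
q1 | __XX[X]XYXY   read X → write _, move left, go to q1
q1 | __X[X]_XYXY   read X → write _, move left, go to q1
q1 | __[X]__XYXY   read X → write _, move left, go to q1
q1 | _[_]___XYXY   read _ → write X, move right, go to q1
q1 | _X[_]__XYXY   read _ → write X, move right, go to q1
q1 | _XX[_]_XYXY   read _ → write X, move right, go to q1
q1 | _XXX[_]XYXY   read _ → write X, move right, go to q1
q1 | _XXXX[X]YXY   read X → write _, move left, go to q1
q1 | _XXX[X]_YXY   read X → write _, move left, go to q1
q1 | _XX[X]__YXY   read X → write _, move left, go to q1
q1 | _X[X]___YXY   read X → write _, move left, go to q1
q1 | _[X]____YXY   read X → write _, move left, go to q1
q1 | [_]_____YXY   read _ → write X, move right, go to q1
q1 | X[_]____YXY   read _ → write X, move right, go to q1
q1 | XX[_]___YXY   read _ → write X, move right, go to q1
q1 | XXX[_]__YXY   read _ → write X, move right, go to q1
q1 | XXXX[_]_YXY   read _ → write X, move right, go to q1
q1 | XXXXX[_]YXY   read _ → write X, move right, go to q1
q1 | XXXXXX[Y]XY
No transition is defined for (q1, Y); M halts in state q1.

q1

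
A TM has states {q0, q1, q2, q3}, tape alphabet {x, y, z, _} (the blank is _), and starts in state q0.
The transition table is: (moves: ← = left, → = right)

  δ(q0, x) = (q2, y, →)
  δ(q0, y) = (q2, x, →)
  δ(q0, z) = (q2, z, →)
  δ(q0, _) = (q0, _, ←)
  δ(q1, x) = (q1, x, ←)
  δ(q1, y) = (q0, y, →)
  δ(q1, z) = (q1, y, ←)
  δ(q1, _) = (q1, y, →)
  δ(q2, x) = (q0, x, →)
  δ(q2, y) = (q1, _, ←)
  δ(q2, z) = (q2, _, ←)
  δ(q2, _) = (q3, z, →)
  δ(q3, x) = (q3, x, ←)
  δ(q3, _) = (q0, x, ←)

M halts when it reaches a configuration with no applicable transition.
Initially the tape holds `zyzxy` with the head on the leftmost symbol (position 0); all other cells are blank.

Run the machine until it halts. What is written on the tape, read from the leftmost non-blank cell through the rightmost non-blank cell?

yxzzxy

q0 | _[z]yzxy   read z → write z, move →, go to q2
q2 | _z[y]zxy   read y → write _, move ←, go to q1
q1 | _[z]_zxy   read z → write y, move ←, go to q1
q1 | [_]y_zxy   read _ → write y, move →, go to q1
q1 | y[y]_zxy   read y → write y, move →, go to q0
q0 | yy[_]zxy   read _ → write _, move ←, go to q0
q0 | y[y]_zxy   read y → write x, move →, go to q2
q2 | yx[_]zxy   read _ → write z, move →, go to q3
q3 | yxz[z]xy
The non-blank tape span at halt is yxzzxy.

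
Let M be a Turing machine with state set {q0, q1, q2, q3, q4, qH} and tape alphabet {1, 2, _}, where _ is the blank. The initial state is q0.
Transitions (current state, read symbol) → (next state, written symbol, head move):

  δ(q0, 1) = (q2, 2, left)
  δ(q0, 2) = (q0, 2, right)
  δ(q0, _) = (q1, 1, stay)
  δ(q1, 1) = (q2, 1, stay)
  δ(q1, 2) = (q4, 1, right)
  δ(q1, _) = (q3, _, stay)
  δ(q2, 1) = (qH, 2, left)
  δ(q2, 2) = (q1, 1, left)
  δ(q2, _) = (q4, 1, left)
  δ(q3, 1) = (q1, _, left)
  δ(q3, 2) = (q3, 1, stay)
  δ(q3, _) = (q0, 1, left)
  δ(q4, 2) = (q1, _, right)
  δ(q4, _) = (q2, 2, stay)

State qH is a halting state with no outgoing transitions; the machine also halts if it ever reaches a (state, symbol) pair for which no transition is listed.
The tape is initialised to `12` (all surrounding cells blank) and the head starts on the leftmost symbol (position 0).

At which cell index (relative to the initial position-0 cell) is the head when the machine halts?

-5

state=q0 head=0 tape=_____[1]2   (q0,1)→(q2,2,left)
state=q2 head=-1 tape=____[_]22   (q2,_)→(q4,1,left)
state=q4 head=-2 tape=___[_]122   (q4,_)→(q2,2,stay)
state=q2 head=-2 tape=___[2]122   (q2,2)→(q1,1,left)
state=q1 head=-3 tape=__[_]1122   (q1,_)→(q3,_,stay)
state=q3 head=-3 tape=__[_]1122   (q3,_)→(q0,1,left)
state=q0 head=-4 tape=_[_]11122   (q0,_)→(q1,1,stay)
state=q1 head=-4 tape=_[1]11122   (q1,1)→(q2,1,stay)
state=q2 head=-4 tape=_[1]11122   (q2,1)→(qH,2,left)
state=qH head=-5 tape=[_]211122
At halt the head is at cell -5.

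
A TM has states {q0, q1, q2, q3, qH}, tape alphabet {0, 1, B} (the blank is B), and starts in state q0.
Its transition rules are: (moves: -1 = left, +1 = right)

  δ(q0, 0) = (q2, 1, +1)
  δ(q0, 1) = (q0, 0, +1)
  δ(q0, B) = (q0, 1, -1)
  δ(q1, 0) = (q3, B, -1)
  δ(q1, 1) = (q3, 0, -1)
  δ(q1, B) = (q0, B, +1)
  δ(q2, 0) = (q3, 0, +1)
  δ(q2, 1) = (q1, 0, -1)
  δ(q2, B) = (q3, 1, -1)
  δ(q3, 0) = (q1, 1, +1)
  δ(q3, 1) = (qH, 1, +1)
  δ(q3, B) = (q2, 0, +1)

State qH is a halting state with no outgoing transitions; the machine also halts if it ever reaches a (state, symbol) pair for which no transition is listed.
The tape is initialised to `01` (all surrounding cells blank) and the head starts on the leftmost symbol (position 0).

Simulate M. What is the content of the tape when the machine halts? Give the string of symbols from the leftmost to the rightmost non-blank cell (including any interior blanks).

0001B0

state=q0 head=0 tape=B[0]1BBB   (q0,0)→(q2,1,+1)
state=q2 head=1 tape=B1[1]BBB   (q2,1)→(q1,0,-1)
state=q1 head=0 tape=B[1]0BBB   (q1,1)→(q3,0,-1)
state=q3 head=-1 tape=[B]00BBB   (q3,B)→(q2,0,+1)
state=q2 head=0 tape=0[0]0BBB   (q2,0)→(q3,0,+1)
state=q3 head=1 tape=00[0]BBB   (q3,0)→(q1,1,+1)
state=q1 head=2 tape=001[B]BB   (q1,B)→(q0,B,+1)
state=q0 head=3 tape=001B[B]B   (q0,B)→(q0,1,-1)
state=q0 head=2 tape=001[B]1B   (q0,B)→(q0,1,-1)
state=q0 head=1 tape=00[1]11B   (q0,1)→(q0,0,+1)
state=q0 head=2 tape=000[1]1B   (q0,1)→(q0,0,+1)
state=q0 head=3 tape=0000[1]B   (q0,1)→(q0,0,+1)
state=q0 head=4 tape=00000[B]   (q0,B)→(q0,1,-1)
state=q0 head=3 tape=0000[0]1   (q0,0)→(q2,1,+1)
state=q2 head=4 tape=00001[1]   (q2,1)→(q1,0,-1)
state=q1 head=3 tape=0000[1]0   (q1,1)→(q3,0,-1)
state=q3 head=2 tape=000[0]00   (q3,0)→(q1,1,+1)
state=q1 head=3 tape=0001[0]0   (q1,0)→(q3,B,-1)
state=q3 head=2 tape=000[1]B0   (q3,1)→(qH,1,+1)
state=qH head=3 tape=0001[B]0
The non-blank tape span at halt is 0001B0.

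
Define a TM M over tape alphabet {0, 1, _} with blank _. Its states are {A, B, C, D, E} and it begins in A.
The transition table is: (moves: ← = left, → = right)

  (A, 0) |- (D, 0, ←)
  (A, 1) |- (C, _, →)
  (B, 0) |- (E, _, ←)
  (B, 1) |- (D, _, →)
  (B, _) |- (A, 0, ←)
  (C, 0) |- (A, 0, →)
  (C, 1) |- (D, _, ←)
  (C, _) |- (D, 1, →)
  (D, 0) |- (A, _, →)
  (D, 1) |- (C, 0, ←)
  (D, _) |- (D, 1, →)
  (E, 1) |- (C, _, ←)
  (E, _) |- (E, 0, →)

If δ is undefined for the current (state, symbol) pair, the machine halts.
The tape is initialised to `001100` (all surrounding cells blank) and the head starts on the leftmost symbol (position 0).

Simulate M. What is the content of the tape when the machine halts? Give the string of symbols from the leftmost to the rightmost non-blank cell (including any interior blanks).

A | _[0]01100_   read 0 → write 0, move ←, go to D
D | [_]001100_   read _ → write 1, move →, go to D
D | 1[0]01100_   read 0 → write _, move →, go to A
A | 1_[0]1100_   read 0 → write 0, move ←, go to D
D | 1[_]01100_   read _ → write 1, move →, go to D
D | 11[0]1100_   read 0 → write _, move →, go to A
A | 11_[1]100_   read 1 → write _, move →, go to C
C | 11__[1]00_   read 1 → write _, move ←, go to D
D | 11_[_]_00_   read _ → write 1, move →, go to D
D | 11_1[_]00_   read _ → write 1, move →, go to D
D | 11_11[0]0_   read 0 → write _, move →, go to A
A | 11_11_[0]_   read 0 → write 0, move ←, go to D
D | 11_11[_]0_   read _ → write 1, move →, go to D
D | 11_111[0]_   read 0 → write _, move →, go to A
A | 11_111_[_]
The non-blank tape span at halt is 11_111.

11_111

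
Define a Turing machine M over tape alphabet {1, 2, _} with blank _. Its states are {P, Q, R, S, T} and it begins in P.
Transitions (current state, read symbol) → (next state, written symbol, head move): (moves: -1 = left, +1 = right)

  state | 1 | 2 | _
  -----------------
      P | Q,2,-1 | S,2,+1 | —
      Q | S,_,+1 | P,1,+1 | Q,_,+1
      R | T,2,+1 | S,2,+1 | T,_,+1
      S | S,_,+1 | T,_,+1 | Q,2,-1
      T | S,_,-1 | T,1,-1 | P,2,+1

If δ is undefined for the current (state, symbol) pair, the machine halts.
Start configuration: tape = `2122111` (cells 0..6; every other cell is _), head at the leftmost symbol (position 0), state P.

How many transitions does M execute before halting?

14

state=P head=0 tape=[2]122111__   (P,2)→(S,2,+1)
state=S head=1 tape=2[1]22111__   (S,1)→(S,_,+1)
state=S head=2 tape=2_[2]2111__   (S,2)→(T,_,+1)
state=T head=3 tape=2__[2]111__   (T,2)→(T,1,-1)
state=T head=2 tape=2_[_]1111__   (T,_)→(P,2,+1)
state=P head=3 tape=2_2[1]111__   (P,1)→(Q,2,-1)
state=Q head=2 tape=2_[2]2111__   (Q,2)→(P,1,+1)
state=P head=3 tape=2_1[2]111__   (P,2)→(S,2,+1)
state=S head=4 tape=2_12[1]11__   (S,1)→(S,_,+1)
state=S head=5 tape=2_12_[1]1__   (S,1)→(S,_,+1)
state=S head=6 tape=2_12__[1]__   (S,1)→(S,_,+1)
state=S head=7 tape=2_12___[_]_   (S,_)→(Q,2,-1)
state=Q head=6 tape=2_12__[_]2_   (Q,_)→(Q,_,+1)
state=Q head=7 tape=2_12___[2]_   (Q,2)→(P,1,+1)
state=P head=8 tape=2_12___1[_]
M halts after 14 transitions.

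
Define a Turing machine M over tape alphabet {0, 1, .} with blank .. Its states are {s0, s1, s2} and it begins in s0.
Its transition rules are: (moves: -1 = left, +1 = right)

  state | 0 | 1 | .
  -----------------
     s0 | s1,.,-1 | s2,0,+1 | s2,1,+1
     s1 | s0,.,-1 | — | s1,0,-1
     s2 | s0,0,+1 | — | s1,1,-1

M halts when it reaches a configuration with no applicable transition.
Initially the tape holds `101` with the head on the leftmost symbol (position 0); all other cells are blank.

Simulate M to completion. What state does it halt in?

state=s0 head=0 tape=.[1]01.   (s0,1)→(s2,0,+1)
state=s2 head=1 tape=.0[0]1.   (s2,0)→(s0,0,+1)
state=s0 head=2 tape=.00[1].   (s0,1)→(s2,0,+1)
state=s2 head=3 tape=.000[.]   (s2,.)→(s1,1,-1)
state=s1 head=2 tape=.00[0]1   (s1,0)→(s0,.,-1)
state=s0 head=1 tape=.0[0].1   (s0,0)→(s1,.,-1)
state=s1 head=0 tape=.[0]..1   (s1,0)→(s0,.,-1)
state=s0 head=-1 tape=[.]...1   (s0,.)→(s2,1,+1)
state=s2 head=0 tape=1[.]..1   (s2,.)→(s1,1,-1)
state=s1 head=-1 tape=[1]1..1
No transition is defined for (s1, 1); M halts in state s1.

s1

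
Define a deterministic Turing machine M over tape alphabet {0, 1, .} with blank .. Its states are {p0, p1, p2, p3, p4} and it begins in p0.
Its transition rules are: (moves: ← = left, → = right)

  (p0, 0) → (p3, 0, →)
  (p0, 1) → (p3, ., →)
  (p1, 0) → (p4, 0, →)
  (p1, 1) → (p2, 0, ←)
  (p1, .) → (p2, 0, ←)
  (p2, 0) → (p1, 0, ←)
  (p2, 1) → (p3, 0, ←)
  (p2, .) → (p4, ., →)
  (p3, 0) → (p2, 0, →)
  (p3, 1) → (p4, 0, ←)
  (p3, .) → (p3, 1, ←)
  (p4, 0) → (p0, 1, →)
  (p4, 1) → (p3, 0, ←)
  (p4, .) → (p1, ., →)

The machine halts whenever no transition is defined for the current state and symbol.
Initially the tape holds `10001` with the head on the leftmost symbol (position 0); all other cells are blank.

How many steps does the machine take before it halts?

state=p0 head=0 tape=[1]0001..   (p0,1)→(p3,.,→)
state=p3 head=1 tape=.[0]001..   (p3,0)→(p2,0,→)
state=p2 head=2 tape=.0[0]01..   (p2,0)→(p1,0,←)
state=p1 head=1 tape=.[0]001..   (p1,0)→(p4,0,→)
state=p4 head=2 tape=.0[0]01..   (p4,0)→(p0,1,→)
state=p0 head=3 tape=.01[0]1..   (p0,0)→(p3,0,→)
state=p3 head=4 tape=.010[1]..   (p3,1)→(p4,0,←)
state=p4 head=3 tape=.01[0]0..   (p4,0)→(p0,1,→)
state=p0 head=4 tape=.011[0]..   (p0,0)→(p3,0,→)
state=p3 head=5 tape=.0110[.].   (p3,.)→(p3,1,←)
state=p3 head=4 tape=.011[0]1.   (p3,0)→(p2,0,→)
state=p2 head=5 tape=.0110[1].   (p2,1)→(p3,0,←)
state=p3 head=4 tape=.011[0]0.   (p3,0)→(p2,0,→)
state=p2 head=5 tape=.0110[0].   (p2,0)→(p1,0,←)
state=p1 head=4 tape=.011[0]0.   (p1,0)→(p4,0,→)
state=p4 head=5 tape=.0110[0].   (p4,0)→(p0,1,→)
state=p0 head=6 tape=.01101[.]
M halts after 16 transitions.

16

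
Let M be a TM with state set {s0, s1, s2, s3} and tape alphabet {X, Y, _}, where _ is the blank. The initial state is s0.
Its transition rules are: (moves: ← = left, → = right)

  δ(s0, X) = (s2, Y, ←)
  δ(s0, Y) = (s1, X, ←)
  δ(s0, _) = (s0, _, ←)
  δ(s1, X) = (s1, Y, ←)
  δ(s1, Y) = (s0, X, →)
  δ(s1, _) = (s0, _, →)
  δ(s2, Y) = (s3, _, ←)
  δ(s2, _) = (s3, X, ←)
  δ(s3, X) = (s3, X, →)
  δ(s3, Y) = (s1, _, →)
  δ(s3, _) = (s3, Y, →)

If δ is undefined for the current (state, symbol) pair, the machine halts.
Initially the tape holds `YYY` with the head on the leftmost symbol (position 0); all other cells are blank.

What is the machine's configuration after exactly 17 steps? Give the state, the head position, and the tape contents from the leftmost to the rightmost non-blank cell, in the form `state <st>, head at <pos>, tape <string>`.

state=s0 head=0 tape=__[Y]YY   (s0,Y)→(s1,X,←)
state=s1 head=-1 tape=_[_]XYY   (s1,_)→(s0,_,→)
state=s0 head=0 tape=__[X]YY   (s0,X)→(s2,Y,←)
state=s2 head=-1 tape=_[_]YYY   (s2,_)→(s3,X,←)
state=s3 head=-2 tape=[_]XYYY   (s3,_)→(s3,Y,→)
state=s3 head=-1 tape=Y[X]YYY   (s3,X)→(s3,X,→)
state=s3 head=0 tape=YX[Y]YY   (s3,Y)→(s1,_,→)
state=s1 head=1 tape=YX_[Y]Y   (s1,Y)→(s0,X,→)
state=s0 head=2 tape=YX_X[Y]   (s0,Y)→(s1,X,←)
state=s1 head=1 tape=YX_[X]X   (s1,X)→(s1,Y,←)
state=s1 head=0 tape=YX[_]YX   (s1,_)→(s0,_,→)
state=s0 head=1 tape=YX_[Y]X   (s0,Y)→(s1,X,←)
state=s1 head=0 tape=YX[_]XX   (s1,_)→(s0,_,→)
state=s0 head=1 tape=YX_[X]X   (s0,X)→(s2,Y,←)
state=s2 head=0 tape=YX[_]YX   (s2,_)→(s3,X,←)
state=s3 head=-1 tape=Y[X]XYX   (s3,X)→(s3,X,→)
state=s3 head=0 tape=YX[X]YX   (s3,X)→(s3,X,→)
state=s3 head=1 tape=YXX[Y]X
After 17 steps: state s3, head at 1, tape YXXYX.

state s3, head at 1, tape YXXYX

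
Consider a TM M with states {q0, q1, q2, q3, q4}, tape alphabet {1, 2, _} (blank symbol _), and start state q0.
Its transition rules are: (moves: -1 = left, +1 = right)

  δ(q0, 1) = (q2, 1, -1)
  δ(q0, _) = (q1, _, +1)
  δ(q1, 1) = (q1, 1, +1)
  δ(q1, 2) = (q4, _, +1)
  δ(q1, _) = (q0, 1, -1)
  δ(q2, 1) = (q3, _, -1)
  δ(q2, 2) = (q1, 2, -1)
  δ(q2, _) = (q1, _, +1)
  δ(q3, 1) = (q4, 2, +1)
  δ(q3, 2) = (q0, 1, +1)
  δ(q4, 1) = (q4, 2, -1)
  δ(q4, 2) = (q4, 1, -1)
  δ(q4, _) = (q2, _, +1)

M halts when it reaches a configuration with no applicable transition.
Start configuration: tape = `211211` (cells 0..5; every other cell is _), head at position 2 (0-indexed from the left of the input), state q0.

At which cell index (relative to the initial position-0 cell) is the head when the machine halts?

state=q0 head=2 tape=21[1]211   (q0,1)→(q2,1,-1)
state=q2 head=1 tape=2[1]1211   (q2,1)→(q3,_,-1)
state=q3 head=0 tape=[2]_1211   (q3,2)→(q0,1,+1)
state=q0 head=1 tape=1[_]1211   (q0,_)→(q1,_,+1)
state=q1 head=2 tape=1_[1]211   (q1,1)→(q1,1,+1)
state=q1 head=3 tape=1_1[2]11   (q1,2)→(q4,_,+1)
state=q4 head=4 tape=1_1_[1]1   (q4,1)→(q4,2,-1)
state=q4 head=3 tape=1_1[_]21   (q4,_)→(q2,_,+1)
state=q2 head=4 tape=1_1_[2]1   (q2,2)→(q1,2,-1)
state=q1 head=3 tape=1_1[_]21   (q1,_)→(q0,1,-1)
state=q0 head=2 tape=1_[1]121   (q0,1)→(q2,1,-1)
state=q2 head=1 tape=1[_]1121   (q2,_)→(q1,_,+1)
state=q1 head=2 tape=1_[1]121   (q1,1)→(q1,1,+1)
state=q1 head=3 tape=1_1[1]21   (q1,1)→(q1,1,+1)
state=q1 head=4 tape=1_11[2]1   (q1,2)→(q4,_,+1)
state=q4 head=5 tape=1_11_[1]   (q4,1)→(q4,2,-1)
state=q4 head=4 tape=1_11[_]2   (q4,_)→(q2,_,+1)
state=q2 head=5 tape=1_11_[2]   (q2,2)→(q1,2,-1)
state=q1 head=4 tape=1_11[_]2   (q1,_)→(q0,1,-1)
state=q0 head=3 tape=1_1[1]12   (q0,1)→(q2,1,-1)
state=q2 head=2 tape=1_[1]112   (q2,1)→(q3,_,-1)
state=q3 head=1 tape=1[_]_112
At halt the head is at cell 1.

1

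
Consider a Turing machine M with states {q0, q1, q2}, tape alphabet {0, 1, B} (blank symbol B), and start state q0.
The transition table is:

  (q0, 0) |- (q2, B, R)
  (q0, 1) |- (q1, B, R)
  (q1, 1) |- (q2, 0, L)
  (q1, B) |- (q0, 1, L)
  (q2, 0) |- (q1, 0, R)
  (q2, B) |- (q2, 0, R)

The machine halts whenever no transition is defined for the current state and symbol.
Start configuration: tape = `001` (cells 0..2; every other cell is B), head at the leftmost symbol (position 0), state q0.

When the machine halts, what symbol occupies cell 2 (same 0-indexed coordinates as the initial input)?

q0 | [0]01   read 0 → write B, move R, go to q2
q2 | B[0]1   read 0 → write 0, move R, go to q1
q1 | B0[1]   read 1 → write 0, move L, go to q2
q2 | B[0]0   read 0 → write 0, move R, go to q1
q1 | B0[0]
Cell 2 holds 0 when M halts.

0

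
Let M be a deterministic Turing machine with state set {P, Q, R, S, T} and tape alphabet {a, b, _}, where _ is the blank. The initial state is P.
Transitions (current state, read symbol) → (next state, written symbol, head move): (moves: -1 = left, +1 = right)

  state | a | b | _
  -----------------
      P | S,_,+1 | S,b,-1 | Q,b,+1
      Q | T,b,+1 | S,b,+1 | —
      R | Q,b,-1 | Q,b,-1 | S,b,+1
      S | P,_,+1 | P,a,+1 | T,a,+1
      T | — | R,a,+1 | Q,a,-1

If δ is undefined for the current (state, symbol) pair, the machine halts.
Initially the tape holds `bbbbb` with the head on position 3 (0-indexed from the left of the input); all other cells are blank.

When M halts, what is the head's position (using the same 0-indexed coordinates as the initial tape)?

P | bbb[b]b___   read b → write b, move -1, go to S
S | bb[b]bb___   read b → write a, move +1, go to P
P | bba[b]b___   read b → write b, move -1, go to S
S | bb[a]bb___   read a → write _, move +1, go to P
P | bb_[b]b___   read b → write b, move -1, go to S
S | bb[_]bb___   read _ → write a, move +1, go to T
T | bba[b]b___   read b → write a, move +1, go to R
R | bbaa[b]___   read b → write b, move -1, go to Q
Q | bba[a]b___   read a → write b, move +1, go to T
T | bbab[b]___   read b → write a, move +1, go to R
R | bbaba[_]__   read _ → write b, move +1, go to S
S | bbabab[_]_   read _ → write a, move +1, go to T
T | bbababa[_]   read _ → write a, move -1, go to Q
Q | bbabab[a]a   read a → write b, move +1, go to T
T | bbababb[a]
At halt the head is at cell 7.

7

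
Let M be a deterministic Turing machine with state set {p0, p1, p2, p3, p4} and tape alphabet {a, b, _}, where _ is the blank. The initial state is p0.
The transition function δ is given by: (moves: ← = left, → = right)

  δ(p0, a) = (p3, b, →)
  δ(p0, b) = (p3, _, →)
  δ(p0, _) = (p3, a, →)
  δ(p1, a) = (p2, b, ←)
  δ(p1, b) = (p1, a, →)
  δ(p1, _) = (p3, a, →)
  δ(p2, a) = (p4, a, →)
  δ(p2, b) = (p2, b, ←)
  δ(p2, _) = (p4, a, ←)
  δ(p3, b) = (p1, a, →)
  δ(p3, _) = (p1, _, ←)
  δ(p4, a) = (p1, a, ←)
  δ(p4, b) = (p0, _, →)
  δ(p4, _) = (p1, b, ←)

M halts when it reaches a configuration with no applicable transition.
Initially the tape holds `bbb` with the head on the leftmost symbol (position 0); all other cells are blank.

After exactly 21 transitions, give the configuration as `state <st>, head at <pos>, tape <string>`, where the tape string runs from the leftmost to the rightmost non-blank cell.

state=p0 head=0 tape=__[b]bb___   (p0,b)→(p3,_,→)
state=p3 head=1 tape=___[b]b___   (p3,b)→(p1,a,→)
state=p1 head=2 tape=___a[b]___   (p1,b)→(p1,a,→)
state=p1 head=3 tape=___aa[_]__   (p1,_)→(p3,a,→)
state=p3 head=4 tape=___aaa[_]_   (p3,_)→(p1,_,←)
state=p1 head=3 tape=___aa[a]__   (p1,a)→(p2,b,←)
state=p2 head=2 tape=___a[a]b__   (p2,a)→(p4,a,→)
state=p4 head=3 tape=___aa[b]__   (p4,b)→(p0,_,→)
state=p0 head=4 tape=___aa_[_]_   (p0,_)→(p3,a,→)
state=p3 head=5 tape=___aa_a[_]   (p3,_)→(p1,_,←)
state=p1 head=4 tape=___aa_[a]_   (p1,a)→(p2,b,←)
state=p2 head=3 tape=___aa[_]b_   (p2,_)→(p4,a,←)
state=p4 head=2 tape=___a[a]ab_   (p4,a)→(p1,a,←)
state=p1 head=1 tape=___[a]aab_   (p1,a)→(p2,b,←)
state=p2 head=0 tape=__[_]baab_   (p2,_)→(p4,a,←)
state=p4 head=-1 tape=_[_]abaab_   (p4,_)→(p1,b,←)
state=p1 head=-2 tape=[_]babaab_   (p1,_)→(p3,a,→)
state=p3 head=-1 tape=a[b]abaab_   (p3,b)→(p1,a,→)
state=p1 head=0 tape=aa[a]baab_   (p1,a)→(p2,b,←)
state=p2 head=-1 tape=a[a]bbaab_   (p2,a)→(p4,a,→)
state=p4 head=0 tape=aa[b]baab_   (p4,b)→(p0,_,→)
state=p0 head=1 tape=aa_[b]aab_
After 21 steps: state p0, head at 1, tape aa_baab.

state p0, head at 1, tape aa_baab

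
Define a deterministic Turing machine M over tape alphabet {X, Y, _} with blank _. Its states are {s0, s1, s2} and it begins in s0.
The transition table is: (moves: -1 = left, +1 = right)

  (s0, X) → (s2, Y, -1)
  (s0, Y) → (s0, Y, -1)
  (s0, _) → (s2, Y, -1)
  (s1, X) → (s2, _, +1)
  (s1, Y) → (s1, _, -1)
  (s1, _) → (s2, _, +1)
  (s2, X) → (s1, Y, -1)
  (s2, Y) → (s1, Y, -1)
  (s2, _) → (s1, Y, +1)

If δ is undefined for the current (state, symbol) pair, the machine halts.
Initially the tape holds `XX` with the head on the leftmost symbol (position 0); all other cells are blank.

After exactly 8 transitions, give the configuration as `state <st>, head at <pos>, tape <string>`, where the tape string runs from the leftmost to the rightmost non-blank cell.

state s1, head at 0, tape Y_Y

s0 | __[X]X   read X → write Y, move -1, go to s2
s2 | _[_]YX   read _ → write Y, move +1, go to s1
s1 | _Y[Y]X   read Y → write _, move -1, go to s1
s1 | _[Y]_X   read Y → write _, move -1, go to s1
s1 | [_]__X   read _ → write _, move +1, go to s2
s2 | _[_]_X   read _ → write Y, move +1, go to s1
s1 | _Y[_]X   read _ → write _, move +1, go to s2
s2 | _Y_[X]   read X → write Y, move -1, go to s1
s1 | _Y[_]Y
After 8 steps: state s1, head at 0, tape Y_Y.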